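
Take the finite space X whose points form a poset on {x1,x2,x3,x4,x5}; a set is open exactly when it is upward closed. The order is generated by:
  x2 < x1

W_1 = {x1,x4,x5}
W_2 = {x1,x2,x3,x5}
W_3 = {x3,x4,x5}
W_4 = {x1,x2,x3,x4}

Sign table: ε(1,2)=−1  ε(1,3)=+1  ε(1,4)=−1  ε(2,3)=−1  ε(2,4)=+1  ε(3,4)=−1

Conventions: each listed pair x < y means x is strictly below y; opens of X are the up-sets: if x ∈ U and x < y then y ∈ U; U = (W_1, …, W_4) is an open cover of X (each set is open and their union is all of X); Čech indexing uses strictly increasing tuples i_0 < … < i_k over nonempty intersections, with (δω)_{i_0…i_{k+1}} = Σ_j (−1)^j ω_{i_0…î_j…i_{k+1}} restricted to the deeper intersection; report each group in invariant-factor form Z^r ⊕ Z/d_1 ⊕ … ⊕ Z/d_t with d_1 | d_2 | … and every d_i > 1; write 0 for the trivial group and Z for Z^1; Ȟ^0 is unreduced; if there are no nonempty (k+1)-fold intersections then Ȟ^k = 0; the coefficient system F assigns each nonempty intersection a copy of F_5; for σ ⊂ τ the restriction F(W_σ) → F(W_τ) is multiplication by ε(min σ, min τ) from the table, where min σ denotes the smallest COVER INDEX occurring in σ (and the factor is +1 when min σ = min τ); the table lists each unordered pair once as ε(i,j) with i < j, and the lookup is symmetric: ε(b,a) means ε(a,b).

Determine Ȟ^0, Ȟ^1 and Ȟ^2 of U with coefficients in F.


intersection data:
  W12={x1,x5} W13={x4,x5} W14={x1,x4} W23={x3,x5} W24={x1,x2,x3} W34={x3,x4}
  W123={x5} W124={x1} W134={x4} W234={x3}
C dims 4,6,4; δ0: rk_F5 3; δ1: rk_F5 3
Ȟ^0 = (4 − 3) − 0 = 1, so Ȟ^0 ≅ Z/5
Ȟ^1 = (6 − 3) − 3 = 0, so Ȟ^1 ≅ 0
Ȟ^2 = (4 − 0) − 3 = 1, so Ȟ^2 ≅ Z/5

Ȟ^0(U;F) ≅ Z/5; Ȟ^1(U;F) ≅ 0; Ȟ^2(U;F) ≅ Z/5


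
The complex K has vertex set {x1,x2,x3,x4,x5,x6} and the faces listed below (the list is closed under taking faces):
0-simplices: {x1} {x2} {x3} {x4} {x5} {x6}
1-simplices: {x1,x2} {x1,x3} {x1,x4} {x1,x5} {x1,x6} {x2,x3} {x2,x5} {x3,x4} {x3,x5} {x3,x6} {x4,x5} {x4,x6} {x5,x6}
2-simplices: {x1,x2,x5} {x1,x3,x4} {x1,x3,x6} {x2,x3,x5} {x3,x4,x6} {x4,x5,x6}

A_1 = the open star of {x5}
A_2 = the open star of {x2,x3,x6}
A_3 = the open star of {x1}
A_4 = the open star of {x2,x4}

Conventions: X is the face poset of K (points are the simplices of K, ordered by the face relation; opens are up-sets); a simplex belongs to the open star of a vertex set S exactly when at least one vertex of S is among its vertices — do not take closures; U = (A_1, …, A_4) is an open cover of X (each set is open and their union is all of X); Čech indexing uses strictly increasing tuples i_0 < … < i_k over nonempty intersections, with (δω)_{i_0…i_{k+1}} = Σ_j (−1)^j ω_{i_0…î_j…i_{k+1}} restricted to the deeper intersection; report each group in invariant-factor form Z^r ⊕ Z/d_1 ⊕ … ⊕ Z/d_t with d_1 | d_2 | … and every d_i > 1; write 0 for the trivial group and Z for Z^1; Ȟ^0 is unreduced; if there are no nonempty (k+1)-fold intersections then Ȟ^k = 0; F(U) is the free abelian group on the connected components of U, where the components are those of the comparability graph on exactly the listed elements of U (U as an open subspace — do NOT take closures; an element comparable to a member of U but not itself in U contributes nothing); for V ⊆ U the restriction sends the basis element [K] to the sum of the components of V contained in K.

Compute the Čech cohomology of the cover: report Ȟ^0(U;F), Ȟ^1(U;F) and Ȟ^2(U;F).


cover nerve:
  A1={{x5},{x1,x5},{x2,x5},{x3,x5},{x4,x5},{x5,x6},{x1,x2,x5},{x2,x3,x5},{x4,x5,x6}} A2={{x2},{x3},{x6},{x1,x2},{x1,x3},{x1,x6},{x2,x3},{x2,x5},{x3,x4},{x3,x5},{x3,x6},{x4,x6},{x5,x6},{x1,x2,x5},{x1,x3,x4},{x1,x3,x6},{x2,x3,x5},{x3,x4,x6},{x4,x5,x6}} A3={{x1},{x1,x2},{x1,x3},{x1,x4},{x1,x5},{x1,x6},{x1,x2,x5},{x1,x3,x4},{x1,x3,x6}} A4={{x2},{x4},{x1,x2},{x1,x4},{x2,x3},{x2,x5},{x3,x4},{x4,x5},{x4,x6},{x1,x2,x5},{x1,x3,x4},{x2,x3,x5},{x3,x4,x6},{x4,x5,x6}}
  A12={{x2,x5},{x3,x5},{x5,x6},{x1,x2,x5},{x2,x3,x5},{x4,x5,x6}} A13={{x1,x5},{x1,x2,x5}} A14={{x2,x5},{x4,x5},{x1,x2,x5},{x2,x3,x5},{x4,x5,x6}} A23={{x1,x2},{x1,x3},{x1,x6},{x1,x2,x5},{x1,x3,x4},{x1,x3,x6}} A24={{x2},{x1,x2},{x2,x3},{x2,x5},{x3,x4},{x4,x6},{x1,x2,x5},{x1,x3,x4},{x2,x3,x5},{x3,x4,x6},{x4,x5,x6}} A34={{x1,x2},{x1,x4},{x1,x2,x5},{x1,x3,x4}}
  A123={{x1,x2,x5}} A124={{x2,x5},{x1,x2,x5},{x2,x3,x5},{x4,x5,x6}} A134={{x1,x2,x5}} A234={{x1,x2},{x1,x2,x5},{x1,x3,x4}}
  A1234={{x1,x2,x5}}
components per intersection:
  A1: {{x5},{x1,x5},{x2,x5},{x3,x5},{x4,x5},{x5,x6},{x1,x2,x5},{x2,x3,x5},{x4,x5,x6}}
  A2: {{x2},{x3},{x6},{x1,x2},{x1,x3},{x1,x6},{x2,x3},{x2,x5},{x3,x4},{x3,x5},{x3,x6},{x4,x6},{x5,x6},{x1,x2,x5},{x1,x3,x4},{x1,x3,x6},{x2,x3,x5},{x3,x4,x6},{x4,x5,x6}}
  A3: {{x1},{x1,x2},{x1,x3},{x1,x4},{x1,x5},{x1,x6},{x1,x2,x5},{x1,x3,x4},{x1,x3,x6}}
  A4: {{x2},{x1,x2},{x2,x3},{x2,x5},{x1,x2,x5},{x2,x3,x5}} {{x4},{x1,x4},{x3,x4},{x4,x5},{x4,x6},{x1,x3,x4},{x3,x4,x6},{x4,x5,x6}}
  A12: {{x2,x5},{x3,x5},{x1,x2,x5},{x2,x3,x5}} {{x5,x6},{x4,x5,x6}}
  A13: {{x1,x5},{x1,x2,x5}}
  A14: {{x2,x5},{x1,x2,x5},{x2,x3,x5}} {{x4,x5},{x4,x5,x6}}
  A23: {{x1,x2},{x1,x2,x5}} {{x1,x3},{x1,x6},{x1,x3,x4},{x1,x3,x6}}
  A24: {{x2},{x1,x2},{x2,x3},{x2,x5},{x1,x2,x5},{x2,x3,x5}} {{x3,x4},{x4,x6},{x1,x3,x4},{x3,x4,x6},{x4,x5,x6}}
  A34: {{x1,x2},{x1,x2,x5}} {{x1,x4},{x1,x3,x4}}
  A123: {{x1,x2,x5}}
  A124: {{x2,x5},{x1,x2,x5},{x2,x3,x5}} {{x4,x5,x6}}
  A134: {{x1,x2,x5}}
  A234: {{x1,x2},{x1,x2,x5}} {{x1,x3,x4}}
  A1234: {{x1,x2,x5}}
C dims 5,11,6,1; δ0: rk 4, SNF 1^4; δ1: rk 5, SNF 1^5; δ2: rk 1, SNF 1^1
Ȟ^0: (5−4)−0=1 ⇒ Z
Ȟ^1: (11−5)−4=2 ⇒ Z^2
Ȟ^2: (6−1)−5=0 ⇒ 0

Ȟ^0 ≅ Z, Ȟ^1 ≅ Z^2, Ȟ^2 ≅ 0


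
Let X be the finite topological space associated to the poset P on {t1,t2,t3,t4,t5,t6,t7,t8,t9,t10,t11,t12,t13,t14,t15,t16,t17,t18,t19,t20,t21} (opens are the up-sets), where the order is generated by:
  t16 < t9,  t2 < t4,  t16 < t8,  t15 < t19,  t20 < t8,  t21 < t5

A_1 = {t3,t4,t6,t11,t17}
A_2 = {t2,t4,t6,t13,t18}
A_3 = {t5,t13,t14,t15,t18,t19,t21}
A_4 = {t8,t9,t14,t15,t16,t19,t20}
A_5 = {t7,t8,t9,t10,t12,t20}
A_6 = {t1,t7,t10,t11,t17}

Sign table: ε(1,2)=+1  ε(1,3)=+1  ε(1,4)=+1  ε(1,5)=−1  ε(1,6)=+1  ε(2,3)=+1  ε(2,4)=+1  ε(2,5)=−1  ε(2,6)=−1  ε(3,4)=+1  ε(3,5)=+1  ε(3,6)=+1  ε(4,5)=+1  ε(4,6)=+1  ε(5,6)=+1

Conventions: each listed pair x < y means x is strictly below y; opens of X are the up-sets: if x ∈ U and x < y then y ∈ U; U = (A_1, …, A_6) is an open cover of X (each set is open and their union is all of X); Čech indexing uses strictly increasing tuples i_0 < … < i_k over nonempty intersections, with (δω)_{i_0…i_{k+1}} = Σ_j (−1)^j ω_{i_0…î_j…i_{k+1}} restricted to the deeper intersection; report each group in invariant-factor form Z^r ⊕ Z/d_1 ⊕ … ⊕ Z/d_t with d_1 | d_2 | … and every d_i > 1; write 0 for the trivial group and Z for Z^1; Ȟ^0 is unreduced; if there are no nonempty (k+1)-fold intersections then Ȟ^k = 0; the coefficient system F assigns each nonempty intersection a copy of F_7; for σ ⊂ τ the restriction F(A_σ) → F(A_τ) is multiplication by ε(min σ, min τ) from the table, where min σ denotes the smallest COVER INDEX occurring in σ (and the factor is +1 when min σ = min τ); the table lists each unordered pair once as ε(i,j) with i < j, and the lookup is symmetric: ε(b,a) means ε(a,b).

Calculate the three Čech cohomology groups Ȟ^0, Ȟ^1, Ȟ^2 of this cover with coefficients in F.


intersection data:
  A12={t4,t6} A16={t11,t17} A23={t13,t18} A34={t14,t15,t19} A45={t8,t9,t20} A56={t7,t10}
C dims 6,6; δ0: rk_F7 5
Ȟ^0 = (6 − 5) − 0 = 1, so Ȟ^0 ≅ Z/7
Ȟ^1 = (6 − 0) − 5 = 1, so Ȟ^1 ≅ Z/7
Ȟ^2 = (0 − 0) − 0 = 0, so Ȟ^2 ≅ 0

Ȟ^0 ≅ Z/7, Ȟ^1 ≅ Z/7, Ȟ^2 ≅ 0


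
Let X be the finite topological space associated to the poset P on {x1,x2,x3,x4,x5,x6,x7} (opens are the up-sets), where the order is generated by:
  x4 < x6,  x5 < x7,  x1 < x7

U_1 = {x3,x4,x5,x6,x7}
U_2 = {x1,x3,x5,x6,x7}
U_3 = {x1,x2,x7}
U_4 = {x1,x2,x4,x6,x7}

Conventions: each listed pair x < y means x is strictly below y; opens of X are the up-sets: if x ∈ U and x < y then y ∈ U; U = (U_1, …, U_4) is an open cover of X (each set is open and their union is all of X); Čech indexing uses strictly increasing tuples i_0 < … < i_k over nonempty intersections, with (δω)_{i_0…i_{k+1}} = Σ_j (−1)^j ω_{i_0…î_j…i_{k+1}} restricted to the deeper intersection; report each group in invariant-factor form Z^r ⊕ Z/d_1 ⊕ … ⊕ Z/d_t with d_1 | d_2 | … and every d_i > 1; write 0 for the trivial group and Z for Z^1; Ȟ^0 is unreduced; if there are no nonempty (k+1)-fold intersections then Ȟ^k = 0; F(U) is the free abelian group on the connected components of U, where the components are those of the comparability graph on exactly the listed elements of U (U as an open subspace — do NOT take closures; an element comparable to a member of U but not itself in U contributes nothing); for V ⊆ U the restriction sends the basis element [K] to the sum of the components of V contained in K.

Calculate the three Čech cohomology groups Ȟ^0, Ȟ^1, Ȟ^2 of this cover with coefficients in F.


nonempty intersections:
  U12={x3,x5,x6,x7} U13={x7} U14={x4,x6,x7} U23={x1,x7} U24={x1,x6,x7} U34={x1,x2,x7}
  U123={x7} U124={x6,x7} U134={x7} U234={x1,x7}
  U1234={x7}
components per intersection:
  U1: {x3} {x4,x6} {x5,x7}
  U2: {x1,x5,x7} {x3} {x6}
  U3: {x1,x7} {x2}
  U4: {x1,x7} {x2} {x4,x6}
  U12: {x3} {x5,x7} {x6}
  U13: {x7}
  U14: {x4,x6} {x7}
  U23: {x1,x7}
  U24: {x1,x7} {x6}
  U34: {x1,x7} {x2}
  U123: {x7}
  U124: {x6} {x7}
  U134: {x7}
  U234: {x1,x7}
  U1234: {x7}
C dims 11,11,5,1; δ0: rk 7, SNF 1^7; δ1: rk 4, SNF 1^4; δ2: rk 1, SNF 1^1
Ȟ^0: (11−7)−0=4 ⇒ Z^4
Ȟ^1: (11−4)−7=0 ⇒ 0
Ȟ^2: (5−1)−4=0 ⇒ 0

Ȟ^0 ≅ Z^4; Ȟ^1 ≅ 0; Ȟ^2 ≅ 0


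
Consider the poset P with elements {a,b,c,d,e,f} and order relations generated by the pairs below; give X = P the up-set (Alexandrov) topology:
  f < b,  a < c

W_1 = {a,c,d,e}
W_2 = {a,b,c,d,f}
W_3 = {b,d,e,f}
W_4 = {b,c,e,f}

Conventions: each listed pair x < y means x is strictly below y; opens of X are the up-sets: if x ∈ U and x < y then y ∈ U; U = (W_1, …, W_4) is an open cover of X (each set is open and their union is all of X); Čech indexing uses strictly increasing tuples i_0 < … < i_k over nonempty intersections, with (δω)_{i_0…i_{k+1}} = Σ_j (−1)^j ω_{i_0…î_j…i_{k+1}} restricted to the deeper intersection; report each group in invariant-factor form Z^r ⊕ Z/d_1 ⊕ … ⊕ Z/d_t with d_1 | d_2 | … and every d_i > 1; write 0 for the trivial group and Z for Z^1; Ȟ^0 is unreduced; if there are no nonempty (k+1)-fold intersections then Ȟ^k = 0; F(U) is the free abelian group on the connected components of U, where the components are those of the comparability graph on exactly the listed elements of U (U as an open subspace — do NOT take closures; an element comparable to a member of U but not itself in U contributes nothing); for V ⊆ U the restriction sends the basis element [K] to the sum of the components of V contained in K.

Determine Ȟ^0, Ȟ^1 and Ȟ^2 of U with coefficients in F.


Ȟ^0 ≅ Z^4, Ȟ^1 ≅ 0 and Ȟ^2 ≅ 0

nerve of the cover:
  W12={a,c,d} W13={d,e} W14={c,e} W23={b,d,f} W24={b,c,f} W34={b,e,f}
  W123={d} W124={c} W134={e} W234={b,f}
components per intersection:
  W1: {a,c} {d} {e}
  W2: {a,c} {b,f} {d}
  W3: {b,f} {d} {e}
  W4: {b,f} {c} {e}
  W12: {a,c} {d}
  W13: {d} {e}
  W14: {c} {e}
  W23: {b,f} {d}
  W24: {b,f} {c}
  W34: {b,f} {e}
  W123: {d}
  W124: {c}
  W134: {e}
  W234: {b,f}
C dims 12,12,4; δ0: rk 8, SNF 1^8; δ1: rk 4, SNF 1^4
Ȟ^0 = (12 − 8) − 0 = 4, so Ȟ^0 ≅ Z^4
Ȟ^1 = (12 − 4) − 8 = 0, so Ȟ^1 ≅ 0
Ȟ^2 = (4 − 0) − 4 = 0, so Ȟ^2 ≅ 0


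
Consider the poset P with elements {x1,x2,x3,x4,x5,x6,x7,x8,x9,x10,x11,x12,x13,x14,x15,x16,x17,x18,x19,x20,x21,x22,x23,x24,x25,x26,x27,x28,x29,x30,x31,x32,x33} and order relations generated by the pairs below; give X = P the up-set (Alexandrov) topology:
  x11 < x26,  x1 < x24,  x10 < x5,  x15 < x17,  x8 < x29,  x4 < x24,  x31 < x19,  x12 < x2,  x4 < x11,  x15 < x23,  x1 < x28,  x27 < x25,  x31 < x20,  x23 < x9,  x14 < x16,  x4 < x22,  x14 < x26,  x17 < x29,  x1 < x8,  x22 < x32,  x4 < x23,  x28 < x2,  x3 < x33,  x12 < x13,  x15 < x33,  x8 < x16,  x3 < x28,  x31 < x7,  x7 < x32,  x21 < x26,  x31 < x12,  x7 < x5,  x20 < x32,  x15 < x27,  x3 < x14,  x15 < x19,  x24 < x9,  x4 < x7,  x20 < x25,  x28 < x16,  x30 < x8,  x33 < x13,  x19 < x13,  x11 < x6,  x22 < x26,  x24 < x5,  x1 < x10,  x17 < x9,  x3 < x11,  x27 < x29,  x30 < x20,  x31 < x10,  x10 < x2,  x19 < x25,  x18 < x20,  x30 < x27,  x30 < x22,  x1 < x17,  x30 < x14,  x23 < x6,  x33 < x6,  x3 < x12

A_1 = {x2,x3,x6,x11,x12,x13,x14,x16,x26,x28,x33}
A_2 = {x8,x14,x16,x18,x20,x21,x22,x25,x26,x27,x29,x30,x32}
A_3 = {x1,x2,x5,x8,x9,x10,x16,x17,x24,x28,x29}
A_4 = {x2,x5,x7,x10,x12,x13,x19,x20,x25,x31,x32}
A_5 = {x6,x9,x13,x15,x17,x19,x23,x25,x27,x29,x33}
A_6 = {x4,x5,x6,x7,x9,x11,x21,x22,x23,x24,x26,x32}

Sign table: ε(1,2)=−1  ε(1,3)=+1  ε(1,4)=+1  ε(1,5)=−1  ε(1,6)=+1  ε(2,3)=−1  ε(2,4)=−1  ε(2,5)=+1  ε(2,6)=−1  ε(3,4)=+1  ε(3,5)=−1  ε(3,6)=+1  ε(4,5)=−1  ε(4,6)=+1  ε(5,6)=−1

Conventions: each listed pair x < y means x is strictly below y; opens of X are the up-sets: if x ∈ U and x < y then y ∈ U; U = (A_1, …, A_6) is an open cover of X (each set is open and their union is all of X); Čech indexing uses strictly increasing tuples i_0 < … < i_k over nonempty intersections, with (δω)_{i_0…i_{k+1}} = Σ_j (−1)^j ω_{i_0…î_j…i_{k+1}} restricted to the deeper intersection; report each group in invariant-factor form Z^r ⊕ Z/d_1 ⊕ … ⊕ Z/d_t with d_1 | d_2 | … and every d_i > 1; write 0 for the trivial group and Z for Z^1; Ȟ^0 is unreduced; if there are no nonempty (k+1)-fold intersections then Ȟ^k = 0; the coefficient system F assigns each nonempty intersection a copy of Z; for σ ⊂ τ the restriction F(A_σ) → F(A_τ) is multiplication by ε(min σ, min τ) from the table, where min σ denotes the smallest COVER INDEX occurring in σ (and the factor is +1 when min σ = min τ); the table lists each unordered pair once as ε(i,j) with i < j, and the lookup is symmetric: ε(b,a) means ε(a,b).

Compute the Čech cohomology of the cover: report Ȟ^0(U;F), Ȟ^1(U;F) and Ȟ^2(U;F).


Ȟ^0(U;F) ≅ Z; Ȟ^1(U;F) ≅ 0; Ȟ^2(U;F) ≅ Z/2

cover nerve:
  A12={x14,x16,x26} A13={x2,x16,x28} A14={x2,x12,x13} A15={x6,x13,x33} A16={x6,x11,x26} A23={x8,x16,x29} A24={x20,x25,x32} A25={x25,x27,x29} A26={x21,x22,x26,x32} A34={x2,x5,x10} A35={x9,x17,x29} A36={x5,x9,x24} A45={x13,x19,x25} A46={x5,x7,x32} A56={x6,x9,x23}
  A123={x16} A126={x26} A134={x2} A145={x13} A156={x6} A235={x29} A245={x25} A246={x32} A346={x5} A356={x9}
C dims 6,15,10; δ0: rk 5, SNF 1^5; δ1: rk 10, SNF 1^9·2
Ȟ^0: (6−5)−0=1 ⇒ Z
Ȟ^1: (15−10)−5=0 ⇒ 0
Ȟ^2: (10−0)−10=0 plus torsion [2] ⇒ Z/2


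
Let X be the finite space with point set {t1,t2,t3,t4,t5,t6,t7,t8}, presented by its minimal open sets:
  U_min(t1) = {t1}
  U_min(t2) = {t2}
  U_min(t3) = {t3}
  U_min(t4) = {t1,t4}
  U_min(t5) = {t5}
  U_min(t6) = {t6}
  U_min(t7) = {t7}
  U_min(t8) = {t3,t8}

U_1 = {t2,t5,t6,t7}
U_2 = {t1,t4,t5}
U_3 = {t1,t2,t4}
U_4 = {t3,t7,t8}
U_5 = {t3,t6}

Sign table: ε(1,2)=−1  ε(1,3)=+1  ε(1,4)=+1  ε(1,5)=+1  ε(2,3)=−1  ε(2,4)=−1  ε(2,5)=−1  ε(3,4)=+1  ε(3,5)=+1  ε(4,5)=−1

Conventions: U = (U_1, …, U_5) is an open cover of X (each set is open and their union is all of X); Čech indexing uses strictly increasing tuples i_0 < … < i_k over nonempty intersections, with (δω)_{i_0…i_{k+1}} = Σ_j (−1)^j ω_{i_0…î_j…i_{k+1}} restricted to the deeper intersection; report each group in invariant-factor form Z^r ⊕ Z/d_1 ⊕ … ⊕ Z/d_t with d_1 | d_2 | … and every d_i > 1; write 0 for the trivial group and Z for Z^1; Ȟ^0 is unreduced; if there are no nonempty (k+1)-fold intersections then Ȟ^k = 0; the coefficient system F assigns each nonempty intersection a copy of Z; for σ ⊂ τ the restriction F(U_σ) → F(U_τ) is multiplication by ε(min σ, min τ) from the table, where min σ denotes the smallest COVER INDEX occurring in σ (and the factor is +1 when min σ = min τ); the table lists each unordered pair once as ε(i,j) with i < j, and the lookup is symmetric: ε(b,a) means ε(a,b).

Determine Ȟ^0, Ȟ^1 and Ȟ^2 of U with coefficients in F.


nerve of the cover:
  U12={t5} U13={t2} U14={t7} U15={t6} U23={t1,t4} U45={t3}
C dims 5,6; δ0: rk 5, SNF 1^4·2
Ȟ^0 = (5 − 5) − 0 = 0, so Ȟ^0 ≅ 0
Ȟ^1 = (6 − 0) − 5 = 1 plus torsion [2], so Ȟ^1 ≅ Z ⊕ Z/2
Ȟ^2 = (0 − 0) − 0 = 0, so Ȟ^2 ≅ 0

Ȟ^0 ≅ 0; Ȟ^1 ≅ Z ⊕ Z/2; Ȟ^2 ≅ 0


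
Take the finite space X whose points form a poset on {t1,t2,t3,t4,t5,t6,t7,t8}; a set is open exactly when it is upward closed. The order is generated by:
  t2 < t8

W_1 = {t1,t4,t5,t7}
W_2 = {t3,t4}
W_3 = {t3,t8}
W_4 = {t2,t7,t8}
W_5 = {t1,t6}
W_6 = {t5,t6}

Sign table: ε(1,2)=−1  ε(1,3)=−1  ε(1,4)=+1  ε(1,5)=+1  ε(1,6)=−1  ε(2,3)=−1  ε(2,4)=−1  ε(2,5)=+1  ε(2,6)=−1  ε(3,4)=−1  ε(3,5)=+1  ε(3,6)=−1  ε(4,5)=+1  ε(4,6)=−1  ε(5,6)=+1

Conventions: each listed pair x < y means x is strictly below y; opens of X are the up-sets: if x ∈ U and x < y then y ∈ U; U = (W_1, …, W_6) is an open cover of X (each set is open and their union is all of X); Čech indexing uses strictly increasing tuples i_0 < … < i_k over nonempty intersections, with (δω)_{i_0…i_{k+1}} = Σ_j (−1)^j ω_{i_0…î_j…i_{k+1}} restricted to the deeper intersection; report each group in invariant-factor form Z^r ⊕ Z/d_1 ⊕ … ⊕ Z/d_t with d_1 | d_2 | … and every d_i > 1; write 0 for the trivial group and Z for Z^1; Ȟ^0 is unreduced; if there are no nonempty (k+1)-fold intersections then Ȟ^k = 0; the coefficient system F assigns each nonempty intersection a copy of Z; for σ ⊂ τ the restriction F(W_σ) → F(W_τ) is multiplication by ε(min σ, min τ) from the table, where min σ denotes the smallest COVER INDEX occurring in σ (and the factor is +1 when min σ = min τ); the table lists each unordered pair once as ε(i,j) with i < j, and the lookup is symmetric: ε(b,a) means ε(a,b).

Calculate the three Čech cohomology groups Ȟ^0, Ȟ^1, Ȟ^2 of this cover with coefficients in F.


cover nerve:
  W12={t4} W14={t7} W15={t1} W16={t5} W23={t3} W34={t8} W56={t6}
C dims 6,7; δ0: rk 6, SNF 1^5·2
Ȟ^0: (6−6)−0=0 ⇒ 0
Ȟ^1: (7−0)−6=1 plus torsion [2] ⇒ Z ⊕ Z/2
Ȟ^2: (0−0)−0=0 ⇒ 0

Ȟ^0 ≅ 0, Ȟ^1 ≅ Z ⊕ Z/2, Ȟ^2 ≅ 0


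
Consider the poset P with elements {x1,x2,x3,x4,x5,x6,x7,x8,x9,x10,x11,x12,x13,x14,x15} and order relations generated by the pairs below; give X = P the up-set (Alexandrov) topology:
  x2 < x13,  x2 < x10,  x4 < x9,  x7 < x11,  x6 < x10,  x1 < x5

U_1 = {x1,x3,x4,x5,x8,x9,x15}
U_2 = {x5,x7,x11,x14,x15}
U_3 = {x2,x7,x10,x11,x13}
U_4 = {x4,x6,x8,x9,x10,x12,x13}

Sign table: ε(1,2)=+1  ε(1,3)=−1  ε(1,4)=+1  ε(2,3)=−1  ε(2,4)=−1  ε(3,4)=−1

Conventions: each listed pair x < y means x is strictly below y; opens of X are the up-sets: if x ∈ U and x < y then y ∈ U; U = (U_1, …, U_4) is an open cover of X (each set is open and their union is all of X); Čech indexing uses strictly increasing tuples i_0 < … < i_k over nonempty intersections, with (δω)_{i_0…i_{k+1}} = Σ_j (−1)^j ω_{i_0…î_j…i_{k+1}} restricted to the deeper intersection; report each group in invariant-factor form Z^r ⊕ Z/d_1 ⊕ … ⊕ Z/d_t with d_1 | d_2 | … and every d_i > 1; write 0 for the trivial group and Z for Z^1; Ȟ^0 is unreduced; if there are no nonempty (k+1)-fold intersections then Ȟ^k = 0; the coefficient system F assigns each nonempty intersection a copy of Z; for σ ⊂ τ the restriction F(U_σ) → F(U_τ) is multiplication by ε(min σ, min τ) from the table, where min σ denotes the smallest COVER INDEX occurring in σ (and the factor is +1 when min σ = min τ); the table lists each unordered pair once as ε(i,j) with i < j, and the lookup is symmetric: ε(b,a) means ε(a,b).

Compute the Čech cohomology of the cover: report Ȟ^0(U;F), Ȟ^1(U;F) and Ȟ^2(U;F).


nerve of the cover:
  U12={x5,x15} U14={x4,x8,x9} U23={x7,x11} U34={x10,x13}
C dims 4,4; δ0: rk 3, SNF 1^3
Ȟ^0 = (4 − 3) − 0 = 1, so Ȟ^0 ≅ Z
Ȟ^1 = (4 − 0) − 3 = 1, so Ȟ^1 ≅ Z
Ȟ^2 = (0 − 0) − 0 = 0, so Ȟ^2 ≅ 0

Ȟ^0 = Z, Ȟ^1 = Z, Ȟ^2 = 0


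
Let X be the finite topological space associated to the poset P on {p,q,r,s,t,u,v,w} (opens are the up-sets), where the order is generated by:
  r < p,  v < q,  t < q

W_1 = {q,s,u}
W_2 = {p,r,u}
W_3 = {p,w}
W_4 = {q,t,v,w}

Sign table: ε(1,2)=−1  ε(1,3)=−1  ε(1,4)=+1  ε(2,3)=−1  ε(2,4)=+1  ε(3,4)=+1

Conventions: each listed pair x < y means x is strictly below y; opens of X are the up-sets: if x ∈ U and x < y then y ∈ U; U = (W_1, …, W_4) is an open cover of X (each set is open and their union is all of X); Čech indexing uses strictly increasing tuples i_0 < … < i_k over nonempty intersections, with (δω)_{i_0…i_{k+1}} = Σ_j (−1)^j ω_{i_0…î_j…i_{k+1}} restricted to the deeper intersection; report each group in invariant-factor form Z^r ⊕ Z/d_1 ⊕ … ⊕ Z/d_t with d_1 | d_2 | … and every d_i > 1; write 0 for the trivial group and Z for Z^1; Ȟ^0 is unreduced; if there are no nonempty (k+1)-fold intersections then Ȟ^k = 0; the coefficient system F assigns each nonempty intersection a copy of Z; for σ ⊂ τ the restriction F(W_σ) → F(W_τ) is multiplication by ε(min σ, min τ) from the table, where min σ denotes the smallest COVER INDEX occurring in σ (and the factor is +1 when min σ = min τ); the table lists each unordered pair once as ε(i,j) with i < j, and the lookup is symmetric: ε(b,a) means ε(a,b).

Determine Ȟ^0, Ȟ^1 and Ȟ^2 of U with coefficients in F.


Ȟ^0 ≅ Z; Ȟ^1 ≅ Z; Ȟ^2 ≅ 0

nerve of the cover:
  W12={u} W14={q} W23={p} W34={w}
C dims 4,4; δ0: rk 3, SNF 1^3
Ȟ^0 = (4 − 3) − 0 = 1, so Ȟ^0 ≅ Z
Ȟ^1 = (4 − 0) − 3 = 1, so Ȟ^1 ≅ Z
Ȟ^2 = (0 − 0) − 0 = 0, so Ȟ^2 ≅ 0


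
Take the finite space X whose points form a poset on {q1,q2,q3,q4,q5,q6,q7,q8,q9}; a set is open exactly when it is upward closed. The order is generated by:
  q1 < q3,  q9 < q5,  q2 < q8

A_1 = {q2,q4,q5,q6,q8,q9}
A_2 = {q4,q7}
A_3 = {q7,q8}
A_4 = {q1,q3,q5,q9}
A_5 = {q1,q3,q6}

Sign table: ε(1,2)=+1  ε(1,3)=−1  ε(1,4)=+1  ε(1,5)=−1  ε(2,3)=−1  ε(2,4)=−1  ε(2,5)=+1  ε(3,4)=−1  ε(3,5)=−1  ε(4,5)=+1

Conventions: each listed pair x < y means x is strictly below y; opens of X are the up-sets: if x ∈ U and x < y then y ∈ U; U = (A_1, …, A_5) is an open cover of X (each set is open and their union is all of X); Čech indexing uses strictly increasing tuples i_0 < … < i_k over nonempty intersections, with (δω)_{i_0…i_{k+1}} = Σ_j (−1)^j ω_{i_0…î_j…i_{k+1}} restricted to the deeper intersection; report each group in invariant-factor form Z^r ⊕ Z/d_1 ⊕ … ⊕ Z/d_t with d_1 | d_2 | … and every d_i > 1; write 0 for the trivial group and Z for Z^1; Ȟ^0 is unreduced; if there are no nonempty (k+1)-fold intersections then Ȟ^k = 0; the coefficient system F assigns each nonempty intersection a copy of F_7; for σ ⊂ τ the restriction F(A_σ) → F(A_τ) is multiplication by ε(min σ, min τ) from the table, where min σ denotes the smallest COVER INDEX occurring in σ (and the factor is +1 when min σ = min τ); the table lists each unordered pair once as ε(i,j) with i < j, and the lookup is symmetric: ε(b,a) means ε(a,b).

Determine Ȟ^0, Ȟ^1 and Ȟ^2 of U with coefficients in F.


nerve simplices:
  A12={q4} A13={q8} A14={q5,q9} A15={q6} A23={q7} A45={q1,q3}
C dims 5,6; δ0: rk_F7 5
degree 0: 5−5−0 = 0 → Ȟ^0 ≅ 0
degree 1: 6−0−5 = 1 → Ȟ^1 ≅ Z/7
degree 2: 0−0−0 = 0 → Ȟ^2 ≅ 0

Ȟ^0(U;F) ≅ 0; Ȟ^1(U;F) ≅ Z/7; Ȟ^2(U;F) ≅ 0


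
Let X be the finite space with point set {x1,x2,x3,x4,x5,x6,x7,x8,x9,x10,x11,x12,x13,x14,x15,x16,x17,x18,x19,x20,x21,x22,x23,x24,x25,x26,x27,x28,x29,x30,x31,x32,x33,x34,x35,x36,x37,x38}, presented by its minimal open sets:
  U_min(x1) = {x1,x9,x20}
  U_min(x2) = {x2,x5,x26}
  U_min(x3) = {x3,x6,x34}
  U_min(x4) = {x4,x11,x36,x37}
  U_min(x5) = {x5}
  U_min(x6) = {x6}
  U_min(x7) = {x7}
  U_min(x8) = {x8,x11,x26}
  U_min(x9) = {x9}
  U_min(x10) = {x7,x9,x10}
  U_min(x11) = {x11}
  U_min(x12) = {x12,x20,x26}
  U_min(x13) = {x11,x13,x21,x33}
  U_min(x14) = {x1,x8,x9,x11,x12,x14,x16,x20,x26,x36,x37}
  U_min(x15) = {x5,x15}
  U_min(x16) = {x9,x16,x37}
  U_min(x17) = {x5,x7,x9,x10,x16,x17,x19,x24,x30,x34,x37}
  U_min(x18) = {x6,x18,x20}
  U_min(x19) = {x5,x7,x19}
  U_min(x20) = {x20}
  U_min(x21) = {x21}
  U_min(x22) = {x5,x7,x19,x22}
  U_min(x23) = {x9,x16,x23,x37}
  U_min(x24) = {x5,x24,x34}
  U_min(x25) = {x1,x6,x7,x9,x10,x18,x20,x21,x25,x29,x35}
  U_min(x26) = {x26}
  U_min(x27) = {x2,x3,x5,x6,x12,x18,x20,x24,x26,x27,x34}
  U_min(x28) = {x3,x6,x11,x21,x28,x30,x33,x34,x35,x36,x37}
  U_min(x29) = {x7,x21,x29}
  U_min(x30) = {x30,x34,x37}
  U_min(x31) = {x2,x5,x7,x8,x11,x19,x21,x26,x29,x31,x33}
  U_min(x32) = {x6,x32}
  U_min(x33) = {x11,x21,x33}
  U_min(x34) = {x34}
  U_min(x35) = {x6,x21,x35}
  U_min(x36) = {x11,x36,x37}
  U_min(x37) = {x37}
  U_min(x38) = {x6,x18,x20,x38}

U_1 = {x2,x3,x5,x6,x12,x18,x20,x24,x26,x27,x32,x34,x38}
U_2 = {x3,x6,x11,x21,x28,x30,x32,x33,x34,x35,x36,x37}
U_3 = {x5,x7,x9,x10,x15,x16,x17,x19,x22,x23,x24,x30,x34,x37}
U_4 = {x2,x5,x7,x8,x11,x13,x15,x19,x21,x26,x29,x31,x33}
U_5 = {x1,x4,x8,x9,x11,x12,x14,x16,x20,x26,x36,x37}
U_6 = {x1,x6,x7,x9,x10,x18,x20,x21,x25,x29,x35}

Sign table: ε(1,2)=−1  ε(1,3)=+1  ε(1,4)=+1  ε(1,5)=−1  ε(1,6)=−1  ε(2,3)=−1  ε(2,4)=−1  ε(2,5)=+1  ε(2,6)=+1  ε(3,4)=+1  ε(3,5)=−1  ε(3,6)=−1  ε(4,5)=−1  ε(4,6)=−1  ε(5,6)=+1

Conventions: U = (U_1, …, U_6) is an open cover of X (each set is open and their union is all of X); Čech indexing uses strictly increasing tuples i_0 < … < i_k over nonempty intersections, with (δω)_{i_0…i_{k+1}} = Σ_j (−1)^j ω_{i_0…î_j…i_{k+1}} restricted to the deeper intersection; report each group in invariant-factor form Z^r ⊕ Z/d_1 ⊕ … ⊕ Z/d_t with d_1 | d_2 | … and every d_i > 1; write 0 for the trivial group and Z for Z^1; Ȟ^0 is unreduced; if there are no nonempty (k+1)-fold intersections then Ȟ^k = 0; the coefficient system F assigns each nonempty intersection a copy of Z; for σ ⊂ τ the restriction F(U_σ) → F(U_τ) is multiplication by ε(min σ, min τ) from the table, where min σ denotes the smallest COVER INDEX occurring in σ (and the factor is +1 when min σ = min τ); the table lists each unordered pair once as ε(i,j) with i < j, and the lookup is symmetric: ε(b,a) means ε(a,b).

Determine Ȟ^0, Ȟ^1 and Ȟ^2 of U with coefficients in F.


Ȟ^0 = Z, Ȟ^1 = 0, Ȟ^2 = Z/2

nonempty intersections:
  U12={x3,x6,x32,x34} U13={x5,x24,x34} U14={x2,x5,x26} U15={x12,x20,x26} U16={x6,x18,x20} U23={x30,x34,x37} U24={x11,x21,x33} U25={x11,x36,x37} U26={x6,x21,x35} U34={x5,x7,x15,x19} U35={x9,x16,x37} U36={x7,x9,x10} U45={x8,x11,x26} U46={x7,x21,x29} U56={x1,x9,x20}
  U123={x34} U126={x6} U134={x5} U145={x26} U156={x20} U235={x37} U245={x11} U246={x21} U346={x7} U356={x9}
C dims 6,15,10; δ0: rk 5, SNF 1^5; δ1: rk 10, SNF 1^9·2
Ȟ^0: (6−5)−0=1 ⇒ Z
Ȟ^1: (15−10)−5=0 ⇒ 0
Ȟ^2: (10−0)−10=0 plus torsion [2] ⇒ Z/2


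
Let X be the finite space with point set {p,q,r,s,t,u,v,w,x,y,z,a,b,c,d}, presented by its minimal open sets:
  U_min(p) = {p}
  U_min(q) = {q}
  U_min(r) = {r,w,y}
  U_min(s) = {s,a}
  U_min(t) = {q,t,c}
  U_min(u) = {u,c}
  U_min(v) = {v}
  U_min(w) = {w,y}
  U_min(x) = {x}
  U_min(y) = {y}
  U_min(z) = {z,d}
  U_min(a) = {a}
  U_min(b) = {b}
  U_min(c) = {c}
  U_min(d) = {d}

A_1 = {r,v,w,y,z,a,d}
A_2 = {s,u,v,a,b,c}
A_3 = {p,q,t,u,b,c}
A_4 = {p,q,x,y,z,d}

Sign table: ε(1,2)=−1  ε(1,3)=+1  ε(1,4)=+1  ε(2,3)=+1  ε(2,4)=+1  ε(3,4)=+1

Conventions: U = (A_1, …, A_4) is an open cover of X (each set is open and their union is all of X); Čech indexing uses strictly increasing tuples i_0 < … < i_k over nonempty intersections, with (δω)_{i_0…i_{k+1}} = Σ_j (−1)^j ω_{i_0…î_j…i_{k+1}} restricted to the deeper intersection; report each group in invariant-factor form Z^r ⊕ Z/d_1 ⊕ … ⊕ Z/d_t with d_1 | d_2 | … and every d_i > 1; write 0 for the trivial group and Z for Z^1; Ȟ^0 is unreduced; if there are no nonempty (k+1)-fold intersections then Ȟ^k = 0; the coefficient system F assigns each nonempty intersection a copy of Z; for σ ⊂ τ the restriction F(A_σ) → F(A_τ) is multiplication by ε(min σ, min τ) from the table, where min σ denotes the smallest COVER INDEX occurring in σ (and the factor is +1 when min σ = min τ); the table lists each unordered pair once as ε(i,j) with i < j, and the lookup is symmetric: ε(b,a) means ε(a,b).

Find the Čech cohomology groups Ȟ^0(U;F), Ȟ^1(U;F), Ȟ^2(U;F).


nonempty overlaps:
  A12={v,a} A14={y,z,d} A23={u,b,c} A34={p,q}
C dims 4,4; δ0: rk 4, SNF 1^3·2
degree 0: 4−4−0 = 0 → Ȟ^0 ≅ 0
degree 1: 4−0−4 = 0 plus torsion [2] → Ȟ^1 ≅ Z/2
degree 2: 0−0−0 = 0 → Ȟ^2 ≅ 0

Ȟ^0(U;F) ≅ 0, Ȟ^1(U;F) ≅ Z/2 and Ȟ^2(U;F) ≅ 0


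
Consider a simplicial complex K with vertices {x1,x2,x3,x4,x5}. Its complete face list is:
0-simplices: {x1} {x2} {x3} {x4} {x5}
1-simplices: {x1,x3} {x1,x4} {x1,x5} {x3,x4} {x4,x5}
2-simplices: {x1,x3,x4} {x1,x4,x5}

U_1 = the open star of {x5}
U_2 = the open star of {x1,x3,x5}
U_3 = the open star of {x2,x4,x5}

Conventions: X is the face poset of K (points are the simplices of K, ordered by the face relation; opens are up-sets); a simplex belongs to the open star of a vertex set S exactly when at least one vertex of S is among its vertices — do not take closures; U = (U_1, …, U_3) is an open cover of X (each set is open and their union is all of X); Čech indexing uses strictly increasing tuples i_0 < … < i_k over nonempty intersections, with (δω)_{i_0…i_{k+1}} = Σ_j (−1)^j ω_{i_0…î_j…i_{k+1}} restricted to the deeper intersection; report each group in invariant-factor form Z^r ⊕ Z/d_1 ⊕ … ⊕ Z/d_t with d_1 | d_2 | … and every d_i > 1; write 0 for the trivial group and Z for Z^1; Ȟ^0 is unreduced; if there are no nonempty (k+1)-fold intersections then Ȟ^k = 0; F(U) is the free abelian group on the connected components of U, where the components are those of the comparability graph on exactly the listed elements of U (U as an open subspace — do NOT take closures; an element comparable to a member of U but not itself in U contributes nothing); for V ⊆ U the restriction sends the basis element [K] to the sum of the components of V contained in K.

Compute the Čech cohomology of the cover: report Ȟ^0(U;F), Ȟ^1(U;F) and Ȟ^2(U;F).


Ȟ^0 ≅ Z^2, Ȟ^1 ≅ 0, Ȟ^2 ≅ 0

intersection data:
  U1={{x5},{x1,x5},{x4,x5},{x1,x4,x5}} U2={{x1},{x3},{x5},{x1,x3},{x1,x4},{x1,x5},{x3,x4},{x4,x5},{x1,x3,x4},{x1,x4,x5}} U3={{x2},{x4},{x5},{x1,x4},{x1,x5},{x3,x4},{x4,x5},{x1,x3,x4},{x1,x4,x5}}
  U12={{x5},{x1,x5},{x4,x5},{x1,x4,x5}} U13={{x5},{x1,x5},{x4,x5},{x1,x4,x5}} U23={{x5},{x1,x4},{x1,x5},{x3,x4},{x4,x5},{x1,x3,x4},{x1,x4,x5}}
  U123={{x5},{x1,x5},{x4,x5},{x1,x4,x5}}
components per intersection:
  U1: {{x5},{x1,x5},{x4,x5},{x1,x4,x5}}
  U2: {{x1},{x3},{x5},{x1,x3},{x1,x4},{x1,x5},{x3,x4},{x4,x5},{x1,x3,x4},{x1,x4,x5}}
  U3: {{x2}} {{x4},{x5},{x1,x4},{x1,x5},{x3,x4},{x4,x5},{x1,x3,x4},{x1,x4,x5}}
  U12: {{x5},{x1,x5},{x4,x5},{x1,x4,x5}}
  U13: {{x5},{x1,x5},{x4,x5},{x1,x4,x5}}
  U23: {{x5},{x1,x4},{x1,x5},{x3,x4},{x4,x5},{x1,x3,x4},{x1,x4,x5}}
  U123: {{x5},{x1,x5},{x4,x5},{x1,x4,x5}}
C dims 4,3,1; δ0: rk 2, SNF 1^2; δ1: rk 1, SNF 1^1
Ȟ^0 = (4 − 2) − 0 = 2, so Ȟ^0 ≅ Z^2
Ȟ^1 = (3 − 1) − 2 = 0, so Ȟ^1 ≅ 0
Ȟ^2 = (1 − 0) − 1 = 0, so Ȟ^2 ≅ 0


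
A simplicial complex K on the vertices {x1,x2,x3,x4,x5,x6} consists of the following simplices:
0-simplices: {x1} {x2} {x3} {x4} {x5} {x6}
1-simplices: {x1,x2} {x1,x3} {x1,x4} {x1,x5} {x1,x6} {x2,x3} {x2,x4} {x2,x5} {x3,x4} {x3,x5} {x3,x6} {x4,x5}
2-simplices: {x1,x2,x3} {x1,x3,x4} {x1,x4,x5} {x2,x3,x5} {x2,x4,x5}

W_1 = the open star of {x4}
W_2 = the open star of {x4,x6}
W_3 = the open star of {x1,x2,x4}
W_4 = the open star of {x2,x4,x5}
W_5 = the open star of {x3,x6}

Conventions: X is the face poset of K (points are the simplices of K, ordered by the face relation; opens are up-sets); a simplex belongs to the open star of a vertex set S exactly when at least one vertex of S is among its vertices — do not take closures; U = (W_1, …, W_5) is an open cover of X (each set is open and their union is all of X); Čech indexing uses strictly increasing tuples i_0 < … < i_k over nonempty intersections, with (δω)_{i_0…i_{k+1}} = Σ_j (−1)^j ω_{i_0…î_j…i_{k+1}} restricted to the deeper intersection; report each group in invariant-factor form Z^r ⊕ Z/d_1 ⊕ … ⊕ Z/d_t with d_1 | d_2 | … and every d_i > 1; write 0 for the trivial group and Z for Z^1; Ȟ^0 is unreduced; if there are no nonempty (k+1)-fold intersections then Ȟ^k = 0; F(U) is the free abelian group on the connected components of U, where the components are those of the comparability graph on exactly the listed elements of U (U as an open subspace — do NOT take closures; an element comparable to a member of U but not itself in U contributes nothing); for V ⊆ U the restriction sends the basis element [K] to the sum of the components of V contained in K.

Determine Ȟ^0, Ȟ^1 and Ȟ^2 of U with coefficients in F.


Ȟ^0 = Z, Ȟ^1 = Z and Ȟ^2 = 0

cover nerve:
  W1={{x4},{x1,x4},{x2,x4},{x3,x4},{x4,x5},{x1,x3,x4},{x1,x4,x5},{x2,x4,x5}} W2={{x4},{x6},{x1,x4},{x1,x6},{x2,x4},{x3,x4},{x3,x6},{x4,x5},{x1,x3,x4},{x1,x4,x5},{x2,x4,x5}} W3={{x1},{x2},{x4},{x1,x2},{x1,x3},{x1,x4},{x1,x5},{x1,x6},{x2,x3},{x2,x4},{x2,x5},{x3,x4},{x4,x5},{x1,x2,x3},{x1,x3,x4},{x1,x4,x5},{x2,x3,x5},{x2,x4,x5}} W4={{x2},{x4},{x5},{x1,x2},{x1,x4},{x1,x5},{x2,x3},{x2,x4},{x2,x5},{x3,x4},{x3,x5},{x4,x5},{x1,x2,x3},{x1,x3,x4},{x1,x4,x5},{x2,x3,x5},{x2,x4,x5}} W5={{x3},{x6},{x1,x3},{x1,x6},{x2,x3},{x3,x4},{x3,x5},{x3,x6},{x1,x2,x3},{x1,x3,x4},{x2,x3,x5}}
  W12={{x4},{x1,x4},{x2,x4},{x3,x4},{x4,x5},{x1,x3,x4},{x1,x4,x5},{x2,x4,x5}} W13={{x4},{x1,x4},{x2,x4},{x3,x4},{x4,x5},{x1,x3,x4},{x1,x4,x5},{x2,x4,x5}} W14={{x4},{x1,x4},{x2,x4},{x3,x4},{x4,x5},{x1,x3,x4},{x1,x4,x5},{x2,x4,x5}} W15={{x3,x4},{x1,x3,x4}} W23={{x4},{x1,x4},{x1,x6},{x2,x4},{x3,x4},{x4,x5},{x1,x3,x4},{x1,x4,x5},{x2,x4,x5}} W24={{x4},{x1,x4},{x2,x4},{x3,x4},{x4,x5},{x1,x3,x4},{x1,x4,x5},{x2,x4,x5}} W25={{x6},{x1,x6},{x3,x4},{x3,x6},{x1,x3,x4}} W34={{x2},{x4},{x1,x2},{x1,x4},{x1,x5},{x2,x3},{x2,x4},{x2,x5},{x3,x4},{x4,x5},{x1,x2,x3},{x1,x3,x4},{x1,x4,x5},{x2,x3,x5},{x2,x4,x5}} W35={{x1,x3},{x1,x6},{x2,x3},{x3,x4},{x1,x2,x3},{x1,x3,x4},{x2,x3,x5}} W45={{x2,x3},{x3,x4},{x3,x5},{x1,x2,x3},{x1,x3,x4},{x2,x3,x5}}
  W123={{x4},{x1,x4},{x2,x4},{x3,x4},{x4,x5},{x1,x3,x4},{x1,x4,x5},{x2,x4,x5}} W124={{x4},{x1,x4},{x2,x4},{x3,x4},{x4,x5},{x1,x3,x4},{x1,x4,x5},{x2,x4,x5}} W125={{x3,x4},{x1,x3,x4}} W134={{x4},{x1,x4},{x2,x4},{x3,x4},{x4,x5},{x1,x3,x4},{x1,x4,x5},{x2,x4,x5}} W135={{x3,x4},{x1,x3,x4}} W145={{x3,x4},{x1,x3,x4}} W234={{x4},{x1,x4},{x2,x4},{x3,x4},{x4,x5},{x1,x3,x4},{x1,x4,x5},{x2,x4,x5}} W235={{x1,x6},{x3,x4},{x1,x3,x4}} W245={{x3,x4},{x1,x3,x4}} W345={{x2,x3},{x3,x4},{x1,x2,x3},{x1,x3,x4},{x2,x3,x5}}
  W1234={{x4},{x1,x4},{x2,x4},{x3,x4},{x4,x5},{x1,x3,x4},{x1,x4,x5},{x2,x4,x5}} W1235={{x3,x4},{x1,x3,x4}} W1245={{x3,x4},{x1,x3,x4}} W1345={{x3,x4},{x1,x3,x4}} W2345={{x3,x4},{x1,x3,x4}}
  W12345={{x3,x4},{x1,x3,x4}}
components per intersection:
  W1: {{x4},{x1,x4},{x2,x4},{x3,x4},{x4,x5},{x1,x3,x4},{x1,x4,x5},{x2,x4,x5}}
  W2: {{x4},{x1,x4},{x2,x4},{x3,x4},{x4,x5},{x1,x3,x4},{x1,x4,x5},{x2,x4,x5}} {{x6},{x1,x6},{x3,x6}}
  W3: {{x1},{x2},{x4},{x1,x2},{x1,x3},{x1,x4},{x1,x5},{x1,x6},{x2,x3},{x2,x4},{x2,x5},{x3,x4},{x4,x5},{x1,x2,x3},{x1,x3,x4},{x1,x4,x5},{x2,x3,x5},{x2,x4,x5}}
  W4: {{x2},{x4},{x5},{x1,x2},{x1,x4},{x1,x5},{x2,x3},{x2,x4},{x2,x5},{x3,x4},{x3,x5},{x4,x5},{x1,x2,x3},{x1,x3,x4},{x1,x4,x5},{x2,x3,x5},{x2,x4,x5}}
  W5: {{x3},{x6},{x1,x3},{x1,x6},{x2,x3},{x3,x4},{x3,x5},{x3,x6},{x1,x2,x3},{x1,x3,x4},{x2,x3,x5}}
  W12: {{x4},{x1,x4},{x2,x4},{x3,x4},{x4,x5},{x1,x3,x4},{x1,x4,x5},{x2,x4,x5}}
  W13: {{x4},{x1,x4},{x2,x4},{x3,x4},{x4,x5},{x1,x3,x4},{x1,x4,x5},{x2,x4,x5}}
  W14: {{x4},{x1,x4},{x2,x4},{x3,x4},{x4,x5},{x1,x3,x4},{x1,x4,x5},{x2,x4,x5}}
  W15: {{x3,x4},{x1,x3,x4}}
  W23: {{x4},{x1,x4},{x2,x4},{x3,x4},{x4,x5},{x1,x3,x4},{x1,x4,x5},{x2,x4,x5}} {{x1,x6}}
  W24: {{x4},{x1,x4},{x2,x4},{x3,x4},{x4,x5},{x1,x3,x4},{x1,x4,x5},{x2,x4,x5}}
  W25: {{x6},{x1,x6},{x3,x6}} {{x3,x4},{x1,x3,x4}}
  W34: {{x2},{x4},{x1,x2},{x1,x4},{x1,x5},{x2,x3},{x2,x4},{x2,x5},{x3,x4},{x4,x5},{x1,x2,x3},{x1,x3,x4},{x1,x4,x5},{x2,x3,x5},{x2,x4,x5}}
  W35: {{x1,x3},{x2,x3},{x3,x4},{x1,x2,x3},{x1,x3,x4},{x2,x3,x5}} {{x1,x6}}
  W45: {{x2,x3},{x3,x5},{x1,x2,x3},{x2,x3,x5}} {{x3,x4},{x1,x3,x4}}
  W123: {{x4},{x1,x4},{x2,x4},{x3,x4},{x4,x5},{x1,x3,x4},{x1,x4,x5},{x2,x4,x5}}
  W124: {{x4},{x1,x4},{x2,x4},{x3,x4},{x4,x5},{x1,x3,x4},{x1,x4,x5},{x2,x4,x5}}
  W125: {{x3,x4},{x1,x3,x4}}
  W134: {{x4},{x1,x4},{x2,x4},{x3,x4},{x4,x5},{x1,x3,x4},{x1,x4,x5},{x2,x4,x5}}
  W135: {{x3,x4},{x1,x3,x4}}
  W145: {{x3,x4},{x1,x3,x4}}
  W234: {{x4},{x1,x4},{x2,x4},{x3,x4},{x4,x5},{x1,x3,x4},{x1,x4,x5},{x2,x4,x5}}
  W235: {{x1,x6}} {{x3,x4},{x1,x3,x4}}
  W245: {{x3,x4},{x1,x3,x4}}
  W345: {{x2,x3},{x1,x2,x3},{x2,x3,x5}} {{x3,x4},{x1,x3,x4}}
  W1234: {{x4},{x1,x4},{x2,x4},{x3,x4},{x4,x5},{x1,x3,x4},{x1,x4,x5},{x2,x4,x5}}
  W1235: {{x3,x4},{x1,x3,x4}}
  W1245: {{x3,x4},{x1,x3,x4}}
  W1345: {{x3,x4},{x1,x3,x4}}
  W2345: {{x3,x4},{x1,x3,x4}}
  W12345: {{x3,x4},{x1,x3,x4}}
C dims 6,14,12,5; δ0: rk 5, SNF 1^5; δ1: rk 8, SNF 1^8; δ2: rk 4, SNF 1^4
Ȟ^0: (6−5)−0=1 ⇒ Z
Ȟ^1: (14−8)−5=1 ⇒ Z
Ȟ^2: (12−4)−8=0 ⇒ 0


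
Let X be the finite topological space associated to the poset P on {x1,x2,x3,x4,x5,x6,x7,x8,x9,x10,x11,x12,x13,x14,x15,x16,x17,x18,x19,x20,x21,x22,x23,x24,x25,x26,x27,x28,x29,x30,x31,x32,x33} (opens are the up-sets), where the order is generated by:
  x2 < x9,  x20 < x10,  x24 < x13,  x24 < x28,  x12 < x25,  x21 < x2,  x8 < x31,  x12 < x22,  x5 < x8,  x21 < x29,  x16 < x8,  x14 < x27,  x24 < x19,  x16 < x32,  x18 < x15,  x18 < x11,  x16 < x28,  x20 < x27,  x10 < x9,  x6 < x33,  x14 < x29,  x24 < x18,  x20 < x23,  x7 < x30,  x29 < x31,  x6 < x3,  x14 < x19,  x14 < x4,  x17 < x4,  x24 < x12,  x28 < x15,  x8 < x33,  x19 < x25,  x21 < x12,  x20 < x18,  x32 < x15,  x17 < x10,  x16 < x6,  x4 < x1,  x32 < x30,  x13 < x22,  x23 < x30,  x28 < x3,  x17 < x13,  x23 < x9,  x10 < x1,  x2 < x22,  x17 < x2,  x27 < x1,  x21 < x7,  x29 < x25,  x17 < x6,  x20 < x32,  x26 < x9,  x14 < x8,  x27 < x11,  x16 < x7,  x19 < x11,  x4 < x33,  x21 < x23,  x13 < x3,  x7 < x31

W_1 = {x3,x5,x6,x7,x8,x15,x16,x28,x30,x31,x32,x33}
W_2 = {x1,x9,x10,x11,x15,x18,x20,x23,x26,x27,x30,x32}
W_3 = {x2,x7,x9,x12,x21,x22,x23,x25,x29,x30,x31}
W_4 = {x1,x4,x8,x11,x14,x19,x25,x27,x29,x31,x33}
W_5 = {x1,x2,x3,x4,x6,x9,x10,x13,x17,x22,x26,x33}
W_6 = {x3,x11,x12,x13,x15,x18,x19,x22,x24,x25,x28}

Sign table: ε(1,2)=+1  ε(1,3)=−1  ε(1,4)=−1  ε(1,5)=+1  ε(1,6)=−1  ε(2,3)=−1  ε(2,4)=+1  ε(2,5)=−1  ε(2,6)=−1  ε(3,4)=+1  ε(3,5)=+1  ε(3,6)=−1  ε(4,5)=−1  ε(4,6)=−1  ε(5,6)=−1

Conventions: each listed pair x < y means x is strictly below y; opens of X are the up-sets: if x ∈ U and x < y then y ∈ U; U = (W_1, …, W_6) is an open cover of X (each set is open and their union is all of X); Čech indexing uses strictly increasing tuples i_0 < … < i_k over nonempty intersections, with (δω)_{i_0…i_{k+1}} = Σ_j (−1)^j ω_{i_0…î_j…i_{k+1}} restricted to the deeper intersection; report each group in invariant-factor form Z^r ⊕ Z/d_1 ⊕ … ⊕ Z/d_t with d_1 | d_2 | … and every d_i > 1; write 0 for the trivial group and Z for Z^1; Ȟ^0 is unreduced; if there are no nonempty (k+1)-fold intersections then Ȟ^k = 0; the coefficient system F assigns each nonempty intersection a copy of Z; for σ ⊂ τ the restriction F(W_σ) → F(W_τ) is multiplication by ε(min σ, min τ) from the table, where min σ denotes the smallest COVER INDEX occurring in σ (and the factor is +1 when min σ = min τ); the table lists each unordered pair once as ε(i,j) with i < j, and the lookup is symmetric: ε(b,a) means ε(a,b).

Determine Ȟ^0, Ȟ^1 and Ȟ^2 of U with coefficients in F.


Ȟ^0 ≅ 0, Ȟ^1 ≅ Z/2 and Ȟ^2 ≅ Z

nonempty overlaps:
  W12={x15,x30,x32} W13={x7,x30,x31} W14={x8,x31,x33} W15={x3,x6,x33} W16={x3,x15,x28} W23={x9,x23,x30} W24={x1,x11,x27} W25={x1,x9,x10,x26} W26={x11,x15,x18} W34={x25,x29,x31} W35={x2,x9,x22} W36={x12,x22,x25} W45={x1,x4,x33} W46={x11,x19,x25} W56={x3,x13,x22}
  W123={x30} W126={x15} W134={x31} W145={x33} W156={x3} W235={x9} W245={x1} W246={x11} W346={x25} W356={x22}
C dims 6,15,10; δ0: rk 6, SNF 1^5·2; δ1: rk 9, SNF 1^9
degree 0: 6−6−0 = 0 → Ȟ^0 ≅ 0
degree 1: 15−9−6 = 0 plus torsion [2] → Ȟ^1 ≅ Z/2
degree 2: 10−0−9 = 1 → Ȟ^2 ≅ Z
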